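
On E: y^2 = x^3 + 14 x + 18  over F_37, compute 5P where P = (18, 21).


k = 5 = 101_2 (binary, LSB first: 101)
Double-and-add from P = (18, 21):
  bit 0 = 1: acc = O + (18, 21) = (18, 21)
  bit 1 = 0: acc unchanged = (18, 21)
  bit 2 = 1: acc = (18, 21) + (4, 8) = (27, 5)

5P = (27, 5)


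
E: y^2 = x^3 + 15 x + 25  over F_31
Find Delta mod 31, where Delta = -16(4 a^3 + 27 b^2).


4 a^3 + 27 b^2 = 4*15^3 + 27*25^2 = 13500 + 16875 = 30375
Delta = -16 * (30375) = -486000
Delta mod 31 = 18

Delta = 18 (mod 31)


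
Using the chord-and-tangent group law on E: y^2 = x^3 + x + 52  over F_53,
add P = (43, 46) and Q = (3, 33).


P != Q, so use the chord formula.
s = (y2 - y1) / (x2 - x1) = (40) / (13) mod 53 = 52
x3 = s^2 - x1 - x2 mod 53 = 52^2 - 43 - 3 = 8
y3 = s (x1 - x3) - y1 mod 53 = 52 * (43 - 8) - 46 = 25

P + Q = (8, 25)


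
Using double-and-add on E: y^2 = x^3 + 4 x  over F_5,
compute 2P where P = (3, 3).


k = 2 = 10_2 (binary, LSB first: 01)
Double-and-add from P = (3, 3):
  bit 0 = 0: acc unchanged = O
  bit 1 = 1: acc = O + (0, 0) = (0, 0)

2P = (0, 0)


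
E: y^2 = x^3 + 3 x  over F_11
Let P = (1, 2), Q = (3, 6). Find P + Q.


P != Q, so use the chord formula.
s = (y2 - y1) / (x2 - x1) = (4) / (2) mod 11 = 2
x3 = s^2 - x1 - x2 mod 11 = 2^2 - 1 - 3 = 0
y3 = s (x1 - x3) - y1 mod 11 = 2 * (1 - 0) - 2 = 0

P + Q = (0, 0)


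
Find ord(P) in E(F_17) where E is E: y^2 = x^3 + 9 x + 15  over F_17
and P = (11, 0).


Compute successive multiples of P until we hit O:
  1P = (11, 0)
  2P = O

ord(P) = 2


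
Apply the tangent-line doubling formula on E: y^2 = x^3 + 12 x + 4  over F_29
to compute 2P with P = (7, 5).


Doubling: s = (3 x1^2 + a) / (2 y1)
s = (3*7^2 + 12) / (2*5) mod 29 = 13
x3 = s^2 - 2 x1 mod 29 = 13^2 - 2*7 = 10
y3 = s (x1 - x3) - y1 mod 29 = 13 * (7 - 10) - 5 = 14

2P = (10, 14)


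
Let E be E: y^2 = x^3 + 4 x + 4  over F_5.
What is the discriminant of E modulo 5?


4 a^3 + 27 b^2 = 4*4^3 + 27*4^2 = 256 + 432 = 688
Delta = -16 * (688) = -11008
Delta mod 5 = 2

Delta = 2 (mod 5)


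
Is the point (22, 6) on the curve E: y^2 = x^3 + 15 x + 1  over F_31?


Check whether y^2 = x^3 + 15 x + 1 (mod 31) for (x, y) = (22, 6).
LHS: y^2 = 6^2 mod 31 = 5
RHS: x^3 + 15 x + 1 = 22^3 + 15*22 + 1 mod 31 = 5
LHS = RHS

Yes, on the curve


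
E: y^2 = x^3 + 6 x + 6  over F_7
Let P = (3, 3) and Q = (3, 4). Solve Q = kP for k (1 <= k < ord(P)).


Enumerate multiples of P until we hit Q = (3, 4):
  1P = (3, 3)
  2P = (5, 0)
  3P = (3, 4)
Match found at i = 3.

k = 3


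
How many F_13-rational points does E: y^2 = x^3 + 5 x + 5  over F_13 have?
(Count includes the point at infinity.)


For each x in F_13, count y with y^2 = x^3 + 5 x + 5 mod 13:
  x = 2: RHS = 10, y in [6, 7]  -> 2 point(s)
  x = 5: RHS = 12, y in [5, 8]  -> 2 point(s)
  x = 6: RHS = 4, y in [2, 11]  -> 2 point(s)
  x = 9: RHS = 12, y in [5, 8]  -> 2 point(s)
  x = 11: RHS = 0, y in [0]  -> 1 point(s)
  x = 12: RHS = 12, y in [5, 8]  -> 2 point(s)
Affine points: 11. Add the point at infinity: total = 12.

#E(F_13) = 12


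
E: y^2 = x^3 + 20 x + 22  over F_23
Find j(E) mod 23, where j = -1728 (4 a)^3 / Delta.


Delta = -16(4 a^3 + 27 b^2) mod 23 = 8
-1728 * (4 a)^3 = -1728 * (4*20)^3 mod 23 = 9
j = 9 * 8^(-1) mod 23 = 4

j = 4 (mod 23)


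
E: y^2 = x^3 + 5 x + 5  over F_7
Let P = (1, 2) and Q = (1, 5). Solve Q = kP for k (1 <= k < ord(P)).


Enumerate multiples of P until we hit Q = (1, 5):
  1P = (1, 2)
  2P = (2, 3)
  3P = (5, 1)
  4P = (5, 6)
  5P = (2, 4)
  6P = (1, 5)
Match found at i = 6.

k = 6


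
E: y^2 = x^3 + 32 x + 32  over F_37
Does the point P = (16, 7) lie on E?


Check whether y^2 = x^3 + 32 x + 32 (mod 37) for (x, y) = (16, 7).
LHS: y^2 = 7^2 mod 37 = 12
RHS: x^3 + 32 x + 32 = 16^3 + 32*16 + 32 mod 37 = 15
LHS != RHS

No, not on the curve


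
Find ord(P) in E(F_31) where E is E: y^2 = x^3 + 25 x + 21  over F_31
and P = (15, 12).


Compute successive multiples of P until we hit O:
  1P = (15, 12)
  2P = (19, 16)
  3P = (29, 5)
  4P = (26, 9)
  5P = (18, 17)
  6P = (18, 14)
  7P = (26, 22)
  8P = (29, 26)
  ... (continuing to 11P)
  11P = O

ord(P) = 11


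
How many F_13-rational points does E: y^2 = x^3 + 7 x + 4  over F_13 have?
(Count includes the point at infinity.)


For each x in F_13, count y with y^2 = x^3 + 7 x + 4 mod 13:
  x = 0: RHS = 4, y in [2, 11]  -> 2 point(s)
  x = 1: RHS = 12, y in [5, 8]  -> 2 point(s)
  x = 2: RHS = 0, y in [0]  -> 1 point(s)
  x = 3: RHS = 0, y in [0]  -> 1 point(s)
  x = 8: RHS = 0, y in [0]  -> 1 point(s)
  x = 9: RHS = 3, y in [4, 9]  -> 2 point(s)
  x = 12: RHS = 9, y in [3, 10]  -> 2 point(s)
Affine points: 11. Add the point at infinity: total = 12.

#E(F_13) = 12


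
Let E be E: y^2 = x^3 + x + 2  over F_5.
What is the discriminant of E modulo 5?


4 a^3 + 27 b^2 = 4*1^3 + 27*2^2 = 4 + 108 = 112
Delta = -16 * (112) = -1792
Delta mod 5 = 3

Delta = 3 (mod 5)


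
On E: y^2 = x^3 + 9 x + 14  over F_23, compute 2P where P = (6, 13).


k = 2 = 10_2 (binary, LSB first: 01)
Double-and-add from P = (6, 13):
  bit 0 = 0: acc unchanged = O
  bit 1 = 1: acc = O + (14, 20) = (14, 20)

2P = (14, 20)


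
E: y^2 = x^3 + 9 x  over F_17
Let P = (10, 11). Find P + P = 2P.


Doubling: s = (3 x1^2 + a) / (2 y1)
s = (3*10^2 + 9) / (2*11) mod 17 = 4
x3 = s^2 - 2 x1 mod 17 = 4^2 - 2*10 = 13
y3 = s (x1 - x3) - y1 mod 17 = 4 * (10 - 13) - 11 = 11

2P = (13, 11)


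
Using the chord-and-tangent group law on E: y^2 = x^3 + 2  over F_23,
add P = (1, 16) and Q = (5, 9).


P != Q, so use the chord formula.
s = (y2 - y1) / (x2 - x1) = (16) / (4) mod 23 = 4
x3 = s^2 - x1 - x2 mod 23 = 4^2 - 1 - 5 = 10
y3 = s (x1 - x3) - y1 mod 23 = 4 * (1 - 10) - 16 = 17

P + Q = (10, 17)


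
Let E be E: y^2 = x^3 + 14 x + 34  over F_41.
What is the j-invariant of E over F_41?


Delta = -16(4 a^3 + 27 b^2) mod 41 = 16
-1728 * (4 a)^3 = -1728 * (4*14)^3 mod 41 = 4
j = 4 * 16^(-1) mod 41 = 31

j = 31 (mod 41)


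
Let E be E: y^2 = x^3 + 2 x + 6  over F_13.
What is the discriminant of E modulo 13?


4 a^3 + 27 b^2 = 4*2^3 + 27*6^2 = 32 + 972 = 1004
Delta = -16 * (1004) = -16064
Delta mod 13 = 4

Delta = 4 (mod 13)


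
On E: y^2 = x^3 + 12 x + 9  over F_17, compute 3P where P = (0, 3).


k = 3 = 11_2 (binary, LSB first: 11)
Double-and-add from P = (0, 3):
  bit 0 = 1: acc = O + (0, 3) = (0, 3)
  bit 1 = 1: acc = (0, 3) + (4, 6) = (4, 11)

3P = (4, 11)


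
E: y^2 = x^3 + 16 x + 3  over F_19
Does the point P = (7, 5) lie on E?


Check whether y^2 = x^3 + 16 x + 3 (mod 19) for (x, y) = (7, 5).
LHS: y^2 = 5^2 mod 19 = 6
RHS: x^3 + 16 x + 3 = 7^3 + 16*7 + 3 mod 19 = 2
LHS != RHS

No, not on the curve


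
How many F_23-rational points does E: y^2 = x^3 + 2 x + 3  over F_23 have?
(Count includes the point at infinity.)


For each x in F_23, count y with y^2 = x^3 + 2 x + 3 mod 23:
  x = 0: RHS = 3, y in [7, 16]  -> 2 point(s)
  x = 1: RHS = 6, y in [11, 12]  -> 2 point(s)
  x = 3: RHS = 13, y in [6, 17]  -> 2 point(s)
  x = 4: RHS = 6, y in [11, 12]  -> 2 point(s)
  x = 5: RHS = 0, y in [0]  -> 1 point(s)
  x = 6: RHS = 1, y in [1, 22]  -> 2 point(s)
  x = 8: RHS = 2, y in [5, 18]  -> 2 point(s)
  x = 13: RHS = 18, y in [8, 15]  -> 2 point(s)
  x = 15: RHS = 4, y in [2, 21]  -> 2 point(s)
  x = 18: RHS = 6, y in [11, 12]  -> 2 point(s)
  x = 19: RHS = 0, y in [0]  -> 1 point(s)
  x = 20: RHS = 16, y in [4, 19]  -> 2 point(s)
  x = 22: RHS = 0, y in [0]  -> 1 point(s)
Affine points: 23. Add the point at infinity: total = 24.

#E(F_23) = 24


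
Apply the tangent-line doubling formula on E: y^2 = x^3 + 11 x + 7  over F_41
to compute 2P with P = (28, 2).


Doubling: s = (3 x1^2 + a) / (2 y1)
s = (3*28^2 + 11) / (2*2) mod 41 = 27
x3 = s^2 - 2 x1 mod 41 = 27^2 - 2*28 = 17
y3 = s (x1 - x3) - y1 mod 41 = 27 * (28 - 17) - 2 = 8

2P = (17, 8)


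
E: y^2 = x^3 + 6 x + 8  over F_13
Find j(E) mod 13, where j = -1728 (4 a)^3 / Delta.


Delta = -16(4 a^3 + 27 b^2) mod 13 = 11
-1728 * (4 a)^3 = -1728 * (4*6)^3 mod 13 = 5
j = 5 * 11^(-1) mod 13 = 4

j = 4 (mod 13)


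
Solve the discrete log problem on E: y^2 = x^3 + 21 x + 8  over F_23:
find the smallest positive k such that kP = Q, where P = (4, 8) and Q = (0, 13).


Enumerate multiples of P until we hit Q = (0, 13):
  1P = (4, 8)
  2P = (15, 15)
  3P = (16, 22)
  4P = (5, 10)
  5P = (18, 10)
  6P = (9, 11)
  7P = (3, 11)
  8P = (2, 9)
  9P = (0, 13)
Match found at i = 9.

k = 9


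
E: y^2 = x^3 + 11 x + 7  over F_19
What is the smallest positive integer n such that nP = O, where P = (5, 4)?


Compute successive multiples of P until we hit O:
  1P = (5, 4)
  2P = (7, 3)
  3P = (12, 9)
  4P = (6, 17)
  5P = (6, 2)
  6P = (12, 10)
  7P = (7, 16)
  8P = (5, 15)
  ... (continuing to 9P)
  9P = O

ord(P) = 9


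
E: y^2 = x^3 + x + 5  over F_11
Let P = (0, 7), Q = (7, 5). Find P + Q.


P != Q, so use the chord formula.
s = (y2 - y1) / (x2 - x1) = (9) / (7) mod 11 = 6
x3 = s^2 - x1 - x2 mod 11 = 6^2 - 0 - 7 = 7
y3 = s (x1 - x3) - y1 mod 11 = 6 * (0 - 7) - 7 = 6

P + Q = (7, 6)


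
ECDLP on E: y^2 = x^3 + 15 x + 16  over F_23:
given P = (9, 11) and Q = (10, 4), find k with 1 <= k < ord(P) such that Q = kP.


Enumerate multiples of P until we hit Q = (10, 4):
  1P = (9, 11)
  2P = (7, 2)
  3P = (10, 19)
  4P = (22, 0)
  5P = (10, 4)
Match found at i = 5.

k = 5


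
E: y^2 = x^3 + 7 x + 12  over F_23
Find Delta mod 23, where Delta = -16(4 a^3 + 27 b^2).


4 a^3 + 27 b^2 = 4*7^3 + 27*12^2 = 1372 + 3888 = 5260
Delta = -16 * (5260) = -84160
Delta mod 23 = 20

Delta = 20 (mod 23)


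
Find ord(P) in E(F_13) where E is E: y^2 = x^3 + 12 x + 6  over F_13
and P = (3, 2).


Compute successive multiples of P until we hit O:
  1P = (3, 2)
  2P = (7, 11)
  3P = (4, 12)
  4P = (2, 8)
  5P = (5, 10)
  6P = (8, 4)
  7P = (11, 0)
  8P = (8, 9)
  ... (continuing to 14P)
  14P = O

ord(P) = 14


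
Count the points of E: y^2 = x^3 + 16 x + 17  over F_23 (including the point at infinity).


For each x in F_23, count y with y^2 = x^3 + 16 x + 17 mod 23:
  x = 3: RHS = 0, y in [0]  -> 1 point(s)
  x = 7: RHS = 12, y in [9, 14]  -> 2 point(s)
  x = 8: RHS = 13, y in [6, 17]  -> 2 point(s)
  x = 9: RHS = 16, y in [4, 19]  -> 2 point(s)
  x = 10: RHS = 4, y in [2, 21]  -> 2 point(s)
  x = 11: RHS = 6, y in [11, 12]  -> 2 point(s)
  x = 14: RHS = 18, y in [8, 15]  -> 2 point(s)
  x = 17: RHS = 4, y in [2, 21]  -> 2 point(s)
  x = 19: RHS = 4, y in [2, 21]  -> 2 point(s)
  x = 21: RHS = 0, y in [0]  -> 1 point(s)
  x = 22: RHS = 0, y in [0]  -> 1 point(s)
Affine points: 19. Add the point at infinity: total = 20.

#E(F_23) = 20


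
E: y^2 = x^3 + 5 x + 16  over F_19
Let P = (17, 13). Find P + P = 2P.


Doubling: s = (3 x1^2 + a) / (2 y1)
s = (3*17^2 + 5) / (2*13) mod 19 = 16
x3 = s^2 - 2 x1 mod 19 = 16^2 - 2*17 = 13
y3 = s (x1 - x3) - y1 mod 19 = 16 * (17 - 13) - 13 = 13

2P = (13, 13)


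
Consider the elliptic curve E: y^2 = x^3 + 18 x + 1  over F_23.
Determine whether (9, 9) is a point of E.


Check whether y^2 = x^3 + 18 x + 1 (mod 23) for (x, y) = (9, 9).
LHS: y^2 = 9^2 mod 23 = 12
RHS: x^3 + 18 x + 1 = 9^3 + 18*9 + 1 mod 23 = 18
LHS != RHS

No, not on the curve


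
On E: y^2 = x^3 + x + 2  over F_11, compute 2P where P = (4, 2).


k = 2 = 10_2 (binary, LSB first: 01)
Double-and-add from P = (4, 2):
  bit 0 = 0: acc unchanged = O
  bit 1 = 1: acc = O + (8, 4) = (8, 4)

2P = (8, 4)


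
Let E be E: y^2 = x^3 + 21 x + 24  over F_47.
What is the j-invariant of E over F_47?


Delta = -16(4 a^3 + 27 b^2) mod 47 = 46
-1728 * (4 a)^3 = -1728 * (4*21)^3 mod 47 = 45
j = 45 * 46^(-1) mod 47 = 2

j = 2 (mod 47)


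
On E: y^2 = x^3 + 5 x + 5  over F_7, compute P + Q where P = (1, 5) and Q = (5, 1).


P != Q, so use the chord formula.
s = (y2 - y1) / (x2 - x1) = (3) / (4) mod 7 = 6
x3 = s^2 - x1 - x2 mod 7 = 6^2 - 1 - 5 = 2
y3 = s (x1 - x3) - y1 mod 7 = 6 * (1 - 2) - 5 = 3

P + Q = (2, 3)


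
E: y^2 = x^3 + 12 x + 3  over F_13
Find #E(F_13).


For each x in F_13, count y with y^2 = x^3 + 12 x + 3 mod 13:
  x = 0: RHS = 3, y in [4, 9]  -> 2 point(s)
  x = 1: RHS = 3, y in [4, 9]  -> 2 point(s)
  x = 2: RHS = 9, y in [3, 10]  -> 2 point(s)
  x = 3: RHS = 1, y in [1, 12]  -> 2 point(s)
  x = 7: RHS = 1, y in [1, 12]  -> 2 point(s)
  x = 8: RHS = 0, y in [0]  -> 1 point(s)
  x = 11: RHS = 10, y in [6, 7]  -> 2 point(s)
  x = 12: RHS = 3, y in [4, 9]  -> 2 point(s)
Affine points: 15. Add the point at infinity: total = 16.

#E(F_13) = 16


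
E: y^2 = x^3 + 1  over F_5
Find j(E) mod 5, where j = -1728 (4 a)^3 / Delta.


Delta = -16(4 a^3 + 27 b^2) mod 5 = 3
-1728 * (4 a)^3 = -1728 * (4*0)^3 mod 5 = 0
j = 0 * 3^(-1) mod 5 = 0

j = 0 (mod 5)


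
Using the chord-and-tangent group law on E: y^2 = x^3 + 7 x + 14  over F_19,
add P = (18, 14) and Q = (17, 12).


P != Q, so use the chord formula.
s = (y2 - y1) / (x2 - x1) = (17) / (18) mod 19 = 2
x3 = s^2 - x1 - x2 mod 19 = 2^2 - 18 - 17 = 7
y3 = s (x1 - x3) - y1 mod 19 = 2 * (18 - 7) - 14 = 8

P + Q = (7, 8)


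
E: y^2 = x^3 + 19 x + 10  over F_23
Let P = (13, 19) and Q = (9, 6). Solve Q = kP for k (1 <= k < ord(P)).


Enumerate multiples of P until we hit Q = (9, 6):
  1P = (13, 19)
  2P = (9, 17)
  3P = (7, 7)
  4P = (7, 16)
  5P = (9, 6)
Match found at i = 5.

k = 5


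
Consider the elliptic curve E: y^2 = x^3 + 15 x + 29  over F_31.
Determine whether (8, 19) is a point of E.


Check whether y^2 = x^3 + 15 x + 29 (mod 31) for (x, y) = (8, 19).
LHS: y^2 = 19^2 mod 31 = 20
RHS: x^3 + 15 x + 29 = 8^3 + 15*8 + 29 mod 31 = 10
LHS != RHS

No, not on the curve


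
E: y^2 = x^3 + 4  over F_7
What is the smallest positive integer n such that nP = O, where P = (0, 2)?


Compute successive multiples of P until we hit O:
  1P = (0, 2)
  2P = (0, 5)
  3P = O

ord(P) = 3


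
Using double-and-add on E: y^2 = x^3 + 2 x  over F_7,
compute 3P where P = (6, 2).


k = 3 = 11_2 (binary, LSB first: 11)
Double-and-add from P = (6, 2):
  bit 0 = 1: acc = O + (6, 2) = (6, 2)
  bit 1 = 1: acc = (6, 2) + (4, 4) = (5, 4)

3P = (5, 4)


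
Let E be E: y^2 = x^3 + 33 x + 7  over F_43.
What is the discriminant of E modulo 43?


4 a^3 + 27 b^2 = 4*33^3 + 27*7^2 = 143748 + 1323 = 145071
Delta = -16 * (145071) = -2321136
Delta mod 43 = 4

Delta = 4 (mod 43)


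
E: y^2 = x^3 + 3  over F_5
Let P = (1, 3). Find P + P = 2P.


Doubling: s = (3 x1^2 + a) / (2 y1)
s = (3*1^2 + 0) / (2*3) mod 5 = 3
x3 = s^2 - 2 x1 mod 5 = 3^2 - 2*1 = 2
y3 = s (x1 - x3) - y1 mod 5 = 3 * (1 - 2) - 3 = 4

2P = (2, 4)


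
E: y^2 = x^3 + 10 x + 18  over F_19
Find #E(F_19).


For each x in F_19, count y with y^2 = x^3 + 10 x + 18 mod 19:
  x = 6: RHS = 9, y in [3, 16]  -> 2 point(s)
  x = 9: RHS = 1, y in [1, 18]  -> 2 point(s)
  x = 10: RHS = 16, y in [4, 15]  -> 2 point(s)
  x = 12: RHS = 4, y in [2, 17]  -> 2 point(s)
  x = 15: RHS = 9, y in [3, 16]  -> 2 point(s)
  x = 17: RHS = 9, y in [3, 16]  -> 2 point(s)
  x = 18: RHS = 7, y in [8, 11]  -> 2 point(s)
Affine points: 14. Add the point at infinity: total = 15.

#E(F_19) = 15


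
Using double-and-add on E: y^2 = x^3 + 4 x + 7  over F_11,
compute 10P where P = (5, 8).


k = 10 = 1010_2 (binary, LSB first: 0101)
Double-and-add from P = (5, 8):
  bit 0 = 0: acc unchanged = O
  bit 1 = 1: acc = O + (6, 7) = (6, 7)
  bit 2 = 0: acc unchanged = (6, 7)
  bit 3 = 1: acc = (6, 7) + (7, 2) = (1, 1)

10P = (1, 1)


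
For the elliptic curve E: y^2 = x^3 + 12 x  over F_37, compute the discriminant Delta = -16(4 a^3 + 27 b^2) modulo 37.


4 a^3 + 27 b^2 = 4*12^3 + 27*0^2 = 6912 + 0 = 6912
Delta = -16 * (6912) = -110592
Delta mod 37 = 1

Delta = 1 (mod 37)


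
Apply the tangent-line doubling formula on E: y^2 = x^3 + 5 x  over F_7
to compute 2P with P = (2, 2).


Doubling: s = (3 x1^2 + a) / (2 y1)
s = (3*2^2 + 5) / (2*2) mod 7 = 6
x3 = s^2 - 2 x1 mod 7 = 6^2 - 2*2 = 4
y3 = s (x1 - x3) - y1 mod 7 = 6 * (2 - 4) - 2 = 0

2P = (4, 0)


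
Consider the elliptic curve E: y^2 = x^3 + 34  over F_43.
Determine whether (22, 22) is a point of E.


Check whether y^2 = x^3 + 0 x + 34 (mod 43) for (x, y) = (22, 22).
LHS: y^2 = 22^2 mod 43 = 11
RHS: x^3 + 0 x + 34 = 22^3 + 0*22 + 34 mod 43 = 18
LHS != RHS

No, not on the curve


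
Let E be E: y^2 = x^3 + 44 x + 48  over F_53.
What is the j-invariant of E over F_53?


Delta = -16(4 a^3 + 27 b^2) mod 53 = 28
-1728 * (4 a)^3 = -1728 * (4*44)^3 mod 53 = 35
j = 35 * 28^(-1) mod 53 = 41

j = 41 (mod 53)


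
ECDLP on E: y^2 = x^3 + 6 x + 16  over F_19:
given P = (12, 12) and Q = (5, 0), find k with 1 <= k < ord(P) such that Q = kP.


Enumerate multiples of P until we hit Q = (5, 0):
  1P = (12, 12)
  2P = (11, 11)
  3P = (16, 3)
  4P = (2, 13)
  5P = (9, 1)
  6P = (3, 2)
  7P = (5, 0)
Match found at i = 7.

k = 7


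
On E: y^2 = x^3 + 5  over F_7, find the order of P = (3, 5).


Compute successive multiples of P until we hit O:
  1P = (3, 5)
  2P = (5, 5)
  3P = (6, 2)
  4P = (6, 5)
  5P = (5, 2)
  6P = (3, 2)
  7P = O

ord(P) = 7


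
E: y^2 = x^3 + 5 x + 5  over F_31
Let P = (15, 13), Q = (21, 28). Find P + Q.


P != Q, so use the chord formula.
s = (y2 - y1) / (x2 - x1) = (15) / (6) mod 31 = 18
x3 = s^2 - x1 - x2 mod 31 = 18^2 - 15 - 21 = 9
y3 = s (x1 - x3) - y1 mod 31 = 18 * (15 - 9) - 13 = 2

P + Q = (9, 2)


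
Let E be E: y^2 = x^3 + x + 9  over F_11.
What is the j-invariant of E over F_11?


Delta = -16(4 a^3 + 27 b^2) mod 11 = 1
-1728 * (4 a)^3 = -1728 * (4*1)^3 mod 11 = 2
j = 2 * 1^(-1) mod 11 = 2

j = 2 (mod 11)


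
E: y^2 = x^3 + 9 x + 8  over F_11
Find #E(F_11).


For each x in F_11, count y with y^2 = x^3 + 9 x + 8 mod 11:
  x = 2: RHS = 1, y in [1, 10]  -> 2 point(s)
  x = 4: RHS = 9, y in [3, 8]  -> 2 point(s)
  x = 6: RHS = 3, y in [5, 6]  -> 2 point(s)
  x = 8: RHS = 9, y in [3, 8]  -> 2 point(s)
  x = 9: RHS = 4, y in [2, 9]  -> 2 point(s)
  x = 10: RHS = 9, y in [3, 8]  -> 2 point(s)
Affine points: 12. Add the point at infinity: total = 13.

#E(F_11) = 13


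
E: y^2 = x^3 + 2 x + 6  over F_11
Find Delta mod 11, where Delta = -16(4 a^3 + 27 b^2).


4 a^3 + 27 b^2 = 4*2^3 + 27*6^2 = 32 + 972 = 1004
Delta = -16 * (1004) = -16064
Delta mod 11 = 7

Delta = 7 (mod 11)


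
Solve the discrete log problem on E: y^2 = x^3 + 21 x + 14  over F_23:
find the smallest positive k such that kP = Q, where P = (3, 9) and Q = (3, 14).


Enumerate multiples of P until we hit Q = (3, 14):
  1P = (3, 9)
  2P = (19, 2)
  3P = (2, 15)
  4P = (8, 21)
  5P = (15, 22)
  6P = (14, 4)
  7P = (14, 19)
  8P = (15, 1)
  9P = (8, 2)
  10P = (2, 8)
  11P = (19, 21)
  12P = (3, 14)
Match found at i = 12.

k = 12


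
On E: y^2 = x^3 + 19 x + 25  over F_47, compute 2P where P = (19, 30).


Doubling: s = (3 x1^2 + a) / (2 y1)
s = (3*19^2 + 19) / (2*30) mod 47 = 45
x3 = s^2 - 2 x1 mod 47 = 45^2 - 2*19 = 13
y3 = s (x1 - x3) - y1 mod 47 = 45 * (19 - 13) - 30 = 5

2P = (13, 5)


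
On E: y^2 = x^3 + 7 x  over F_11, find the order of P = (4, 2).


Compute successive multiples of P until we hit O:
  1P = (4, 2)
  2P = (3, 9)
  3P = (9, 0)
  4P = (3, 2)
  5P = (4, 9)
  6P = O

ord(P) = 6


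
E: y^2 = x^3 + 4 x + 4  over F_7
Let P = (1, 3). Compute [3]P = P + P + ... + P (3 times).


k = 3 = 11_2 (binary, LSB first: 11)
Double-and-add from P = (1, 3):
  bit 0 = 1: acc = O + (1, 3) = (1, 3)
  bit 1 = 1: acc = (1, 3) + (5, 4) = (5, 3)

3P = (5, 3)


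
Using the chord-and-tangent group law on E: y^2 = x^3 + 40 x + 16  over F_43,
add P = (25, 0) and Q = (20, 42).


P != Q, so use the chord formula.
s = (y2 - y1) / (x2 - x1) = (42) / (38) mod 43 = 26
x3 = s^2 - x1 - x2 mod 43 = 26^2 - 25 - 20 = 29
y3 = s (x1 - x3) - y1 mod 43 = 26 * (25 - 29) - 0 = 25

P + Q = (29, 25)


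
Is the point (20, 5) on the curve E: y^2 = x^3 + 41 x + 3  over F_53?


Check whether y^2 = x^3 + 41 x + 3 (mod 53) for (x, y) = (20, 5).
LHS: y^2 = 5^2 mod 53 = 25
RHS: x^3 + 41 x + 3 = 20^3 + 41*20 + 3 mod 53 = 25
LHS = RHS

Yes, on the curve


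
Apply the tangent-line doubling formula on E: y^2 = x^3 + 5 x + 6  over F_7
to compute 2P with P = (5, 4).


Doubling: s = (3 x1^2 + a) / (2 y1)
s = (3*5^2 + 5) / (2*4) mod 7 = 3
x3 = s^2 - 2 x1 mod 7 = 3^2 - 2*5 = 6
y3 = s (x1 - x3) - y1 mod 7 = 3 * (5 - 6) - 4 = 0

2P = (6, 0)


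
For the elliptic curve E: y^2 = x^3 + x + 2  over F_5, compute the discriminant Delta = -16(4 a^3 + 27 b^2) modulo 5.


4 a^3 + 27 b^2 = 4*1^3 + 27*2^2 = 4 + 108 = 112
Delta = -16 * (112) = -1792
Delta mod 5 = 3

Delta = 3 (mod 5)


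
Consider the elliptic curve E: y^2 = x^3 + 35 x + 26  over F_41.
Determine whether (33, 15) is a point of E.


Check whether y^2 = x^3 + 35 x + 26 (mod 41) for (x, y) = (33, 15).
LHS: y^2 = 15^2 mod 41 = 20
RHS: x^3 + 35 x + 26 = 33^3 + 35*33 + 26 mod 41 = 13
LHS != RHS

No, not on the curve


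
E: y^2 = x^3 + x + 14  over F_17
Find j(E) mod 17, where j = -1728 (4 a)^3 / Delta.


Delta = -16(4 a^3 + 27 b^2) mod 17 = 9
-1728 * (4 a)^3 = -1728 * (4*1)^3 mod 17 = 10
j = 10 * 9^(-1) mod 17 = 3

j = 3 (mod 17)


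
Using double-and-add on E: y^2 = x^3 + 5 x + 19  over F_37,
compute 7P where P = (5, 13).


k = 7 = 111_2 (binary, LSB first: 111)
Double-and-add from P = (5, 13):
  bit 0 = 1: acc = O + (5, 13) = (5, 13)
  bit 1 = 1: acc = (5, 13) + (1, 5) = (35, 1)
  bit 2 = 1: acc = (35, 1) + (9, 33) = (14, 13)

7P = (14, 13)


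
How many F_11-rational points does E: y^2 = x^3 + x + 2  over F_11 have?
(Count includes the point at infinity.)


For each x in F_11, count y with y^2 = x^3 + 1 x + 2 mod 11:
  x = 1: RHS = 4, y in [2, 9]  -> 2 point(s)
  x = 2: RHS = 1, y in [1, 10]  -> 2 point(s)
  x = 4: RHS = 4, y in [2, 9]  -> 2 point(s)
  x = 5: RHS = 0, y in [0]  -> 1 point(s)
  x = 6: RHS = 4, y in [2, 9]  -> 2 point(s)
  x = 7: RHS = 0, y in [0]  -> 1 point(s)
  x = 8: RHS = 5, y in [4, 7]  -> 2 point(s)
  x = 9: RHS = 3, y in [5, 6]  -> 2 point(s)
  x = 10: RHS = 0, y in [0]  -> 1 point(s)
Affine points: 15. Add the point at infinity: total = 16.

#E(F_11) = 16


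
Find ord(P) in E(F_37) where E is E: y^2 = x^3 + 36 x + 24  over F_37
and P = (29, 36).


Compute successive multiples of P until we hit O:
  1P = (29, 36)
  2P = (25, 26)
  3P = (17, 31)
  4P = (31, 31)
  5P = (11, 30)
  6P = (30, 13)
  7P = (26, 6)
  8P = (8, 26)
  ... (continuing to 48P)
  48P = O

ord(P) = 48


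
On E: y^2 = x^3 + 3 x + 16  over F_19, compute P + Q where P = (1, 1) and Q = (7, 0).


P != Q, so use the chord formula.
s = (y2 - y1) / (x2 - x1) = (18) / (6) mod 19 = 3
x3 = s^2 - x1 - x2 mod 19 = 3^2 - 1 - 7 = 1
y3 = s (x1 - x3) - y1 mod 19 = 3 * (1 - 1) - 1 = 18

P + Q = (1, 18)


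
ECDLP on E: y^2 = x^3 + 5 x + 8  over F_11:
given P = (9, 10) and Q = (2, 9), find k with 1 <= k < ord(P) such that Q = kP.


Enumerate multiples of P until we hit Q = (2, 9):
  1P = (9, 10)
  2P = (2, 2)
  3P = (4, 2)
  4P = (1, 5)
  5P = (5, 9)
  6P = (6, 10)
  7P = (7, 1)
  8P = (7, 10)
  9P = (6, 1)
  10P = (5, 2)
  11P = (1, 6)
  12P = (4, 9)
  13P = (2, 9)
Match found at i = 13.

k = 13


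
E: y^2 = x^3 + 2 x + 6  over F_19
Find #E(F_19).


For each x in F_19, count y with y^2 = x^3 + 2 x + 6 mod 19:
  x = 0: RHS = 6, y in [5, 14]  -> 2 point(s)
  x = 1: RHS = 9, y in [3, 16]  -> 2 point(s)
  x = 3: RHS = 1, y in [1, 18]  -> 2 point(s)
  x = 6: RHS = 6, y in [5, 14]  -> 2 point(s)
  x = 10: RHS = 0, y in [0]  -> 1 point(s)
  x = 13: RHS = 6, y in [5, 14]  -> 2 point(s)
  x = 14: RHS = 4, y in [2, 17]  -> 2 point(s)
  x = 16: RHS = 11, y in [7, 12]  -> 2 point(s)
Affine points: 15. Add the point at infinity: total = 16.

#E(F_19) = 16


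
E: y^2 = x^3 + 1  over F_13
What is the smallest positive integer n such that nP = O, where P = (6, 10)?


Compute successive multiples of P until we hit O:
  1P = (6, 10)
  2P = (0, 12)
  3P = (10, 0)
  4P = (0, 1)
  5P = (6, 3)
  6P = O

ord(P) = 6


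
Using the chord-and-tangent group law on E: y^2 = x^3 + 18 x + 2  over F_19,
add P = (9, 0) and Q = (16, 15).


P != Q, so use the chord formula.
s = (y2 - y1) / (x2 - x1) = (15) / (7) mod 19 = 13
x3 = s^2 - x1 - x2 mod 19 = 13^2 - 9 - 16 = 11
y3 = s (x1 - x3) - y1 mod 19 = 13 * (9 - 11) - 0 = 12

P + Q = (11, 12)


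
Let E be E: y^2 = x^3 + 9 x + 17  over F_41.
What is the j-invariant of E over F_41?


Delta = -16(4 a^3 + 27 b^2) mod 41 = 40
-1728 * (4 a)^3 = -1728 * (4*9)^3 mod 41 = 12
j = 12 * 40^(-1) mod 41 = 29

j = 29 (mod 41)


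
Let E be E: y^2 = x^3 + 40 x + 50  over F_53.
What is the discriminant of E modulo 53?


4 a^3 + 27 b^2 = 4*40^3 + 27*50^2 = 256000 + 67500 = 323500
Delta = -16 * (323500) = -5176000
Delta mod 53 = 33

Delta = 33 (mod 53)


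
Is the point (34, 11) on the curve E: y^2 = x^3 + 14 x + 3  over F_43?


Check whether y^2 = x^3 + 14 x + 3 (mod 43) for (x, y) = (34, 11).
LHS: y^2 = 11^2 mod 43 = 35
RHS: x^3 + 14 x + 3 = 34^3 + 14*34 + 3 mod 43 = 8
LHS != RHS

No, not on the curve


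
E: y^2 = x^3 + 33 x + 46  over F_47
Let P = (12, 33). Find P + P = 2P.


Doubling: s = (3 x1^2 + a) / (2 y1)
s = (3*12^2 + 33) / (2*33) mod 47 = 22
x3 = s^2 - 2 x1 mod 47 = 22^2 - 2*12 = 37
y3 = s (x1 - x3) - y1 mod 47 = 22 * (12 - 37) - 33 = 28

2P = (37, 28)


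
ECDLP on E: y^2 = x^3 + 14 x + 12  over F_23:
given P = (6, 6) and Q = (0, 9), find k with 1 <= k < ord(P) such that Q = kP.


Enumerate multiples of P until we hit Q = (0, 9):
  1P = (6, 6)
  2P = (0, 9)
Match found at i = 2.

k = 2


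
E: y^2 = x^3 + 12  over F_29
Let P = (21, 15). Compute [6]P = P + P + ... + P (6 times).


k = 6 = 110_2 (binary, LSB first: 011)
Double-and-add from P = (21, 15):
  bit 0 = 0: acc unchanged = O
  bit 1 = 1: acc = O + (21, 14) = (21, 14)
  bit 2 = 1: acc = (21, 14) + (21, 15) = O

6P = O


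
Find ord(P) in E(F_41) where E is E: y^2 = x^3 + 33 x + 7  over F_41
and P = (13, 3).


Compute successive multiples of P until we hit O:
  1P = (13, 3)
  2P = (38, 2)
  3P = (27, 32)
  4P = (26, 14)
  5P = (18, 18)
  6P = (19, 20)
  7P = (25, 4)
  8P = (5, 25)
  ... (continuing to 52P)
  52P = O

ord(P) = 52


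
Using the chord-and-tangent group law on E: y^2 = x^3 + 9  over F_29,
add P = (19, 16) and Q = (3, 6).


P != Q, so use the chord formula.
s = (y2 - y1) / (x2 - x1) = (19) / (13) mod 29 = 26
x3 = s^2 - x1 - x2 mod 29 = 26^2 - 19 - 3 = 16
y3 = s (x1 - x3) - y1 mod 29 = 26 * (19 - 16) - 16 = 4

P + Q = (16, 4)


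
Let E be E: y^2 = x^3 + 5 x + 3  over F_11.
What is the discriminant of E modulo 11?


4 a^3 + 27 b^2 = 4*5^3 + 27*3^2 = 500 + 243 = 743
Delta = -16 * (743) = -11888
Delta mod 11 = 3

Delta = 3 (mod 11)


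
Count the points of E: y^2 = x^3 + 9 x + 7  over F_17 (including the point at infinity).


For each x in F_17, count y with y^2 = x^3 + 9 x + 7 mod 17:
  x = 1: RHS = 0, y in [0]  -> 1 point(s)
  x = 2: RHS = 16, y in [4, 13]  -> 2 point(s)
  x = 8: RHS = 13, y in [8, 9]  -> 2 point(s)
  x = 9: RHS = 1, y in [1, 16]  -> 2 point(s)
  x = 10: RHS = 9, y in [3, 14]  -> 2 point(s)
  x = 11: RHS = 9, y in [3, 14]  -> 2 point(s)
  x = 13: RHS = 9, y in [3, 14]  -> 2 point(s)
  x = 14: RHS = 4, y in [2, 15]  -> 2 point(s)
  x = 15: RHS = 15, y in [7, 10]  -> 2 point(s)
Affine points: 17. Add the point at infinity: total = 18.

#E(F_17) = 18


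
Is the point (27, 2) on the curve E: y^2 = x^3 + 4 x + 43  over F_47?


Check whether y^2 = x^3 + 4 x + 43 (mod 47) for (x, y) = (27, 2).
LHS: y^2 = 2^2 mod 47 = 4
RHS: x^3 + 4 x + 43 = 27^3 + 4*27 + 43 mod 47 = 0
LHS != RHS

No, not on the curve


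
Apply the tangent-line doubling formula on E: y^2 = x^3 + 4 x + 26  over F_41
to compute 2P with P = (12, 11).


Doubling: s = (3 x1^2 + a) / (2 y1)
s = (3*12^2 + 4) / (2*11) mod 41 = 31
x3 = s^2 - 2 x1 mod 41 = 31^2 - 2*12 = 35
y3 = s (x1 - x3) - y1 mod 41 = 31 * (12 - 35) - 11 = 14

2P = (35, 14)


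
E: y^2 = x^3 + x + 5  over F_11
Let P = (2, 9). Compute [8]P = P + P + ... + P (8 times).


k = 8 = 1000_2 (binary, LSB first: 0001)
Double-and-add from P = (2, 9):
  bit 0 = 0: acc unchanged = O
  bit 1 = 0: acc unchanged = O
  bit 2 = 0: acc unchanged = O
  bit 3 = 1: acc = O + (0, 7) = (0, 7)

8P = (0, 7)


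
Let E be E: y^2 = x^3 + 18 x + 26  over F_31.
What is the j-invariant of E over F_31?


Delta = -16(4 a^3 + 27 b^2) mod 31 = 11
-1728 * (4 a)^3 = -1728 * (4*18)^3 mod 31 = 2
j = 2 * 11^(-1) mod 31 = 3

j = 3 (mod 31)


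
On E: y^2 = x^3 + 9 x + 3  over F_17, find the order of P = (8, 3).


Compute successive multiples of P until we hit O:
  1P = (8, 3)
  2P = (14, 0)
  3P = (8, 14)
  4P = O

ord(P) = 4


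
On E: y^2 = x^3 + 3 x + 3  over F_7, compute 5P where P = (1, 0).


k = 5 = 101_2 (binary, LSB first: 101)
Double-and-add from P = (1, 0):
  bit 0 = 1: acc = O + (1, 0) = (1, 0)
  bit 1 = 0: acc unchanged = (1, 0)
  bit 2 = 1: acc = (1, 0) + O = (1, 0)

5P = (1, 0)


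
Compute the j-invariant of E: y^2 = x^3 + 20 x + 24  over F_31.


Delta = -16(4 a^3 + 27 b^2) mod 31 = 1
-1728 * (4 a)^3 = -1728 * (4*20)^3 mod 31 = 1
j = 1 * 1^(-1) mod 31 = 1

j = 1 (mod 31)


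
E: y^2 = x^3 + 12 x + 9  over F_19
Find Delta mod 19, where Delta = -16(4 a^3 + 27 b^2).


4 a^3 + 27 b^2 = 4*12^3 + 27*9^2 = 6912 + 2187 = 9099
Delta = -16 * (9099) = -145584
Delta mod 19 = 13

Delta = 13 (mod 19)


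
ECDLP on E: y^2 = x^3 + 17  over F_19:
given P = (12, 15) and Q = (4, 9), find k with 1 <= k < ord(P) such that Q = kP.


Enumerate multiples of P until we hit Q = (4, 9):
  1P = (12, 15)
  2P = (4, 9)
Match found at i = 2.

k = 2


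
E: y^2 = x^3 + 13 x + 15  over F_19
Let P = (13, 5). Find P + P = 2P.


Doubling: s = (3 x1^2 + a) / (2 y1)
s = (3*13^2 + 13) / (2*5) mod 19 = 14
x3 = s^2 - 2 x1 mod 19 = 14^2 - 2*13 = 18
y3 = s (x1 - x3) - y1 mod 19 = 14 * (13 - 18) - 5 = 1

2P = (18, 1)


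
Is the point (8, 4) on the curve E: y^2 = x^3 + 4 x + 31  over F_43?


Check whether y^2 = x^3 + 4 x + 31 (mod 43) for (x, y) = (8, 4).
LHS: y^2 = 4^2 mod 43 = 16
RHS: x^3 + 4 x + 31 = 8^3 + 4*8 + 31 mod 43 = 16
LHS = RHS

Yes, on the curve


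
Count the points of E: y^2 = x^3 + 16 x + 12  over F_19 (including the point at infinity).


For each x in F_19, count y with y^2 = x^3 + 16 x + 12 mod 19:
  x = 3: RHS = 11, y in [7, 12]  -> 2 point(s)
  x = 4: RHS = 7, y in [8, 11]  -> 2 point(s)
  x = 6: RHS = 1, y in [1, 18]  -> 2 point(s)
  x = 7: RHS = 11, y in [7, 12]  -> 2 point(s)
  x = 8: RHS = 6, y in [5, 14]  -> 2 point(s)
  x = 9: RHS = 11, y in [7, 12]  -> 2 point(s)
  x = 13: RHS = 4, y in [2, 17]  -> 2 point(s)
  x = 14: RHS = 16, y in [4, 15]  -> 2 point(s)
  x = 15: RHS = 17, y in [6, 13]  -> 2 point(s)
Affine points: 18. Add the point at infinity: total = 19.

#E(F_19) = 19


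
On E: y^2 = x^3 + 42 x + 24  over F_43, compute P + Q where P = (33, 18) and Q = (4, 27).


P != Q, so use the chord formula.
s = (y2 - y1) / (x2 - x1) = (9) / (14) mod 43 = 16
x3 = s^2 - x1 - x2 mod 43 = 16^2 - 33 - 4 = 4
y3 = s (x1 - x3) - y1 mod 43 = 16 * (33 - 4) - 18 = 16

P + Q = (4, 16)


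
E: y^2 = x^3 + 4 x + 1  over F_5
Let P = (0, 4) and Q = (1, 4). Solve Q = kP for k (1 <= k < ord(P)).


Enumerate multiples of P until we hit Q = (1, 4):
  1P = (0, 4)
  2P = (4, 4)
  3P = (1, 1)
  4P = (3, 0)
  5P = (1, 4)
Match found at i = 5.

k = 5


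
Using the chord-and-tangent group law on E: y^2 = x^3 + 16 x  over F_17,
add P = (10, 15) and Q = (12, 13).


P != Q, so use the chord formula.
s = (y2 - y1) / (x2 - x1) = (15) / (2) mod 17 = 16
x3 = s^2 - x1 - x2 mod 17 = 16^2 - 10 - 12 = 13
y3 = s (x1 - x3) - y1 mod 17 = 16 * (10 - 13) - 15 = 5

P + Q = (13, 5)


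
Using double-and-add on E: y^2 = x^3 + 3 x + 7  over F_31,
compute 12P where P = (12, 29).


k = 12 = 1100_2 (binary, LSB first: 0011)
Double-and-add from P = (12, 29):
  bit 0 = 0: acc unchanged = O
  bit 1 = 0: acc unchanged = O
  bit 2 = 1: acc = O + (0, 21) = (0, 21)
  bit 3 = 1: acc = (0, 21) + (28, 8) = (8, 27)

12P = (8, 27)


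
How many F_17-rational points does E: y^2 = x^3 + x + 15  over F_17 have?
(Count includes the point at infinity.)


For each x in F_17, count y with y^2 = x^3 + 1 x + 15 mod 17:
  x = 0: RHS = 15, y in [7, 10]  -> 2 point(s)
  x = 1: RHS = 0, y in [0]  -> 1 point(s)
  x = 2: RHS = 8, y in [5, 12]  -> 2 point(s)
  x = 4: RHS = 15, y in [7, 10]  -> 2 point(s)
  x = 5: RHS = 9, y in [3, 14]  -> 2 point(s)
  x = 6: RHS = 16, y in [4, 13]  -> 2 point(s)
  x = 7: RHS = 8, y in [5, 12]  -> 2 point(s)
  x = 8: RHS = 8, y in [5, 12]  -> 2 point(s)
  x = 12: RHS = 4, y in [2, 15]  -> 2 point(s)
  x = 13: RHS = 15, y in [7, 10]  -> 2 point(s)
  x = 14: RHS = 2, y in [6, 11]  -> 2 point(s)
  x = 16: RHS = 13, y in [8, 9]  -> 2 point(s)
Affine points: 23. Add the point at infinity: total = 24.

#E(F_17) = 24


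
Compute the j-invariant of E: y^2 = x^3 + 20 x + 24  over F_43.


Delta = -16(4 a^3 + 27 b^2) mod 43 = 10
-1728 * (4 a)^3 = -1728 * (4*20)^3 mod 43 = 8
j = 8 * 10^(-1) mod 43 = 18

j = 18 (mod 43)


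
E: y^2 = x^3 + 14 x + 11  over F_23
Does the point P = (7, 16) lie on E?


Check whether y^2 = x^3 + 14 x + 11 (mod 23) for (x, y) = (7, 16).
LHS: y^2 = 16^2 mod 23 = 3
RHS: x^3 + 14 x + 11 = 7^3 + 14*7 + 11 mod 23 = 15
LHS != RHS

No, not on the curve


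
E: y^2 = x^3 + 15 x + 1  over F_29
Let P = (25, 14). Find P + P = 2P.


Doubling: s = (3 x1^2 + a) / (2 y1)
s = (3*25^2 + 15) / (2*14) mod 29 = 24
x3 = s^2 - 2 x1 mod 29 = 24^2 - 2*25 = 4
y3 = s (x1 - x3) - y1 mod 29 = 24 * (25 - 4) - 14 = 26

2P = (4, 26)


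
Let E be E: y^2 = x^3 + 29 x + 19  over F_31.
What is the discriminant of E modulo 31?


4 a^3 + 27 b^2 = 4*29^3 + 27*19^2 = 97556 + 9747 = 107303
Delta = -16 * (107303) = -1716848
Delta mod 31 = 25

Delta = 25 (mod 31)


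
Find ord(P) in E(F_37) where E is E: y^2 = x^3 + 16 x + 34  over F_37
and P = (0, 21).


Compute successive multiples of P until we hit O:
  1P = (0, 21)
  2P = (28, 30)
  3P = (10, 26)
  4P = (18, 7)
  5P = (26, 28)
  6P = (27, 13)
  7P = (21, 14)
  8P = (12, 20)
  ... (continuing to 28P)
  28P = O

ord(P) = 28


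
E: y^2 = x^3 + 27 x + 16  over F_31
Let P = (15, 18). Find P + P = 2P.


Doubling: s = (3 x1^2 + a) / (2 y1)
s = (3*15^2 + 27) / (2*18) mod 31 = 4
x3 = s^2 - 2 x1 mod 31 = 4^2 - 2*15 = 17
y3 = s (x1 - x3) - y1 mod 31 = 4 * (15 - 17) - 18 = 5

2P = (17, 5)


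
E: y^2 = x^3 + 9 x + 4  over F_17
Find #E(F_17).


For each x in F_17, count y with y^2 = x^3 + 9 x + 4 mod 17:
  x = 0: RHS = 4, y in [2, 15]  -> 2 point(s)
  x = 2: RHS = 13, y in [8, 9]  -> 2 point(s)
  x = 4: RHS = 2, y in [6, 11]  -> 2 point(s)
  x = 5: RHS = 4, y in [2, 15]  -> 2 point(s)
  x = 6: RHS = 2, y in [6, 11]  -> 2 point(s)
  x = 7: RHS = 2, y in [6, 11]  -> 2 point(s)
  x = 9: RHS = 15, y in [7, 10]  -> 2 point(s)
  x = 12: RHS = 4, y in [2, 15]  -> 2 point(s)
  x = 14: RHS = 1, y in [1, 16]  -> 2 point(s)
Affine points: 18. Add the point at infinity: total = 19.

#E(F_17) = 19


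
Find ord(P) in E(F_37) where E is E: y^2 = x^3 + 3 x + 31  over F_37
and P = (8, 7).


Compute successive multiples of P until we hit O:
  1P = (8, 7)
  2P = (20, 32)
  3P = (10, 32)
  4P = (18, 16)
  5P = (7, 5)
  6P = (26, 31)
  7P = (13, 11)
  8P = (27, 0)
  ... (continuing to 16P)
  16P = O

ord(P) = 16


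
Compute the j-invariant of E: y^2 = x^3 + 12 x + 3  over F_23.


Delta = -16(4 a^3 + 27 b^2) mod 23 = 14
-1728 * (4 a)^3 = -1728 * (4*12)^3 mod 23 = 22
j = 22 * 14^(-1) mod 23 = 18

j = 18 (mod 23)


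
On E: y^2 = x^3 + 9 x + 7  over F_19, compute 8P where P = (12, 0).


k = 8 = 1000_2 (binary, LSB first: 0001)
Double-and-add from P = (12, 0):
  bit 0 = 0: acc unchanged = O
  bit 1 = 0: acc unchanged = O
  bit 2 = 0: acc unchanged = O
  bit 3 = 1: acc = O + O = O

8P = O


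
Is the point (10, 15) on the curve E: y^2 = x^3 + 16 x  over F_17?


Check whether y^2 = x^3 + 16 x + 0 (mod 17) for (x, y) = (10, 15).
LHS: y^2 = 15^2 mod 17 = 4
RHS: x^3 + 16 x + 0 = 10^3 + 16*10 + 0 mod 17 = 4
LHS = RHS

Yes, on the curve


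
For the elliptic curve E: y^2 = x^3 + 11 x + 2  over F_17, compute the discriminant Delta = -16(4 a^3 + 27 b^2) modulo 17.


4 a^3 + 27 b^2 = 4*11^3 + 27*2^2 = 5324 + 108 = 5432
Delta = -16 * (5432) = -86912
Delta mod 17 = 9

Delta = 9 (mod 17)


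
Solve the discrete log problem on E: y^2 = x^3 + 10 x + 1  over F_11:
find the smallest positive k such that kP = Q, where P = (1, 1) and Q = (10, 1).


Enumerate multiples of P until we hit Q = (10, 1):
  1P = (1, 1)
  2P = (10, 1)
Match found at i = 2.

k = 2


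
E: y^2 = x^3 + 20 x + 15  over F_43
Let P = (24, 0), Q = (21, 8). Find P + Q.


P != Q, so use the chord formula.
s = (y2 - y1) / (x2 - x1) = (8) / (40) mod 43 = 26
x3 = s^2 - x1 - x2 mod 43 = 26^2 - 24 - 21 = 29
y3 = s (x1 - x3) - y1 mod 43 = 26 * (24 - 29) - 0 = 42

P + Q = (29, 42)


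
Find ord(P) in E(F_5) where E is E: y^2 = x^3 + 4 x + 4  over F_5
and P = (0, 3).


Compute successive multiples of P until we hit O:
  1P = (0, 3)
  2P = (1, 3)
  3P = (4, 2)
  4P = (2, 0)
  5P = (4, 3)
  6P = (1, 2)
  7P = (0, 2)
  8P = O

ord(P) = 8


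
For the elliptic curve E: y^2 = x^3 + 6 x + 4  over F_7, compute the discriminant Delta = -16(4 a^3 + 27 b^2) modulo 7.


4 a^3 + 27 b^2 = 4*6^3 + 27*4^2 = 864 + 432 = 1296
Delta = -16 * (1296) = -20736
Delta mod 7 = 5

Delta = 5 (mod 7)


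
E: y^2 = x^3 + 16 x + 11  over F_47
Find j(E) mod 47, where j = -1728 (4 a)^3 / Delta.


Delta = -16(4 a^3 + 27 b^2) mod 47 = 14
-1728 * (4 a)^3 = -1728 * (4*16)^3 mod 47 = 40
j = 40 * 14^(-1) mod 47 = 23

j = 23 (mod 47)


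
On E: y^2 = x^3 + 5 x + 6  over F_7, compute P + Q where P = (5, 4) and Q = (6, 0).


P != Q, so use the chord formula.
s = (y2 - y1) / (x2 - x1) = (3) / (1) mod 7 = 3
x3 = s^2 - x1 - x2 mod 7 = 3^2 - 5 - 6 = 5
y3 = s (x1 - x3) - y1 mod 7 = 3 * (5 - 5) - 4 = 3

P + Q = (5, 3)


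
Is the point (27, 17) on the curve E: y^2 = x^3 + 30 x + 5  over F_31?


Check whether y^2 = x^3 + 30 x + 5 (mod 31) for (x, y) = (27, 17).
LHS: y^2 = 17^2 mod 31 = 10
RHS: x^3 + 30 x + 5 = 27^3 + 30*27 + 5 mod 31 = 7
LHS != RHS

No, not on the curve


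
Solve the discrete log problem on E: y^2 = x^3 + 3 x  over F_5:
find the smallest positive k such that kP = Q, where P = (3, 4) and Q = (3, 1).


Enumerate multiples of P until we hit Q = (3, 1):
  1P = (3, 4)
  2P = (4, 1)
  3P = (2, 3)
  4P = (1, 3)
  5P = (0, 0)
  6P = (1, 2)
  7P = (2, 2)
  8P = (4, 4)
  9P = (3, 1)
Match found at i = 9.

k = 9


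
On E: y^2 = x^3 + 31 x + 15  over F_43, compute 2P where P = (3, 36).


Doubling: s = (3 x1^2 + a) / (2 y1)
s = (3*3^2 + 31) / (2*36) mod 43 = 2
x3 = s^2 - 2 x1 mod 43 = 2^2 - 2*3 = 41
y3 = s (x1 - x3) - y1 mod 43 = 2 * (3 - 41) - 36 = 17

2P = (41, 17)


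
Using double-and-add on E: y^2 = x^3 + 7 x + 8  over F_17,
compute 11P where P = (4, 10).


k = 11 = 1011_2 (binary, LSB first: 1101)
Double-and-add from P = (4, 10):
  bit 0 = 1: acc = O + (4, 10) = (4, 10)
  bit 1 = 1: acc = (4, 10) + (7, 3) = (2, 8)
  bit 2 = 0: acc unchanged = (2, 8)
  bit 3 = 1: acc = (2, 8) + (8, 7) = (16, 0)

11P = (16, 0)


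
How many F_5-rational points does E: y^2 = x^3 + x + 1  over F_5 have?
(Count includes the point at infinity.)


For each x in F_5, count y with y^2 = x^3 + 1 x + 1 mod 5:
  x = 0: RHS = 1, y in [1, 4]  -> 2 point(s)
  x = 2: RHS = 1, y in [1, 4]  -> 2 point(s)
  x = 3: RHS = 1, y in [1, 4]  -> 2 point(s)
  x = 4: RHS = 4, y in [2, 3]  -> 2 point(s)
Affine points: 8. Add the point at infinity: total = 9.

#E(F_5) = 9


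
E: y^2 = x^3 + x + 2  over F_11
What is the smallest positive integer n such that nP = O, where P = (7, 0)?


Compute successive multiples of P until we hit O:
  1P = (7, 0)
  2P = O

ord(P) = 2


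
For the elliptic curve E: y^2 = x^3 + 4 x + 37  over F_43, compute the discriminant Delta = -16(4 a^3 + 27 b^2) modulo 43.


4 a^3 + 27 b^2 = 4*4^3 + 27*37^2 = 256 + 36963 = 37219
Delta = -16 * (37219) = -595504
Delta mod 43 = 3

Delta = 3 (mod 43)
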